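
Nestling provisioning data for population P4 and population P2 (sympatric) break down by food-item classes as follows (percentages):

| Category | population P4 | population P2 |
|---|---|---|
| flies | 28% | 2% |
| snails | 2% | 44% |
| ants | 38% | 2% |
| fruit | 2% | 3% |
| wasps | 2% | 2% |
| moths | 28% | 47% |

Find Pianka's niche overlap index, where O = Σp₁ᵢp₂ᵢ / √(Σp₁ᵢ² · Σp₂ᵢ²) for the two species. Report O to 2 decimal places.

0.44

Convert percentages to proportions (divide by 100).
Σ p₁ᵢp₂ᵢ = 0.0056 + 0.0088 + 0.0076 + 0.0006 + 0.0004 + 0.1316 = 0.1546
Σp_1ᵢ² = 0.28² + 0.02² + 0.38² + 0.02² + 0.02² + 0.28² = 0.0784 + 0.0004 + 0.1444 + 0.0004 + 0.0004 + 0.0784 = 0.3024
Σp_2ᵢ² = 0.02² + 0.44² + 0.02² + 0.03² + 0.02² + 0.47² = 0.0004 + 0.1936 + 0.0004 + 0.0009 + 0.0004 + 0.2209 = 0.4166
O = 0.1546 / √(0.3024 × 0.4166) = 0.1546 / 0.35494 = 0.4356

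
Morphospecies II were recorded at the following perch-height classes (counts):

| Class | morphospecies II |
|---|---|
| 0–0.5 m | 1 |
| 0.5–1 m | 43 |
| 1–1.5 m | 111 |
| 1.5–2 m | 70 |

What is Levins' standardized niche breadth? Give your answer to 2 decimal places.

0.55

Proportions for morphospecies II (n=225): 1/225=0.0044, 43/225=0.1911, 111/225=0.4933, 70/225=0.3111
Σpᵢ² = 0.0044² + 0.1911² + 0.4933² + 0.3111² = 0.000019 + 0.036519 + 0.243345 + 0.096783 = 0.376666
B = 1 / 0.376666 = 2.6549
Bₛ = (B − 1)/(n − 1) = (2.6549 − 1)/(4 − 1) = 1.6549/3 = 0.5516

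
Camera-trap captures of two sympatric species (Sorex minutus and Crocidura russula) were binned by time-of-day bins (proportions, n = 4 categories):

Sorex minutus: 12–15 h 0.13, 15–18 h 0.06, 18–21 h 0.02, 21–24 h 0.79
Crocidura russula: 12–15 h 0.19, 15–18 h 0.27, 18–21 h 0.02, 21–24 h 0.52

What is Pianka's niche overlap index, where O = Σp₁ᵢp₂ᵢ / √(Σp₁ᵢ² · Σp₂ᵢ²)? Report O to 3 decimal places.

0.913

Σ p₁ᵢp₂ᵢ = 0.0247 + 0.0162 + 0.0004 + 0.4108 = 0.4521
Σp_1ᵢ² = 0.13² + 0.06² + 0.02² + 0.79² = 0.0169 + 0.0036 + 0.0004 + 0.6241 = 0.6450
Σp_2ᵢ² = 0.19² + 0.27² + 0.02² + 0.52² = 0.0361 + 0.0729 + 0.0004 + 0.2704 = 0.3798
O = 0.4521 / √(0.6450 × 0.3798) = 0.4521 / 0.494945 = 0.91343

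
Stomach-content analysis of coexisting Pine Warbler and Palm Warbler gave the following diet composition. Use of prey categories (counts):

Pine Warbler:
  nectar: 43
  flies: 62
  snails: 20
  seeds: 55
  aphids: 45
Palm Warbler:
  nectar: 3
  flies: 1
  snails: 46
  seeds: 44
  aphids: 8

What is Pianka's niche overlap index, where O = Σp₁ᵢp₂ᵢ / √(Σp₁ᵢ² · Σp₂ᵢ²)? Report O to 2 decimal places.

0.57

Proportions for Pine Warbler (n=225): 43/225=0.1911, 62/225=0.2756, 20/225=0.0889, 55/225=0.2444, 45/225=0.2000
Proportions for Palm Warbler (n=102): 3/102=0.0294, 1/102=0.0098, 46/102=0.4510, 44/102=0.4314, 8/102=0.0784
Σ p₁ᵢp₂ᵢ = 0.005618 + 0.002701 + 0.040094 + 0.105434 + 0.015680 = 0.169527
Σp_1ᵢ² = 0.1911² + 0.2756² + 0.0889² + 0.2444² + 0.2000² = 0.036519 + 0.075955 + 0.007903 + 0.059731 + 0.040000 = 0.220108
Σp_2ᵢ² = 0.0294² + 0.0098² + 0.4510² + 0.4314² + 0.0784² = 0.000864 + 0.000096 + 0.203401 + 0.186106 + 0.006147 = 0.396614
O = 0.169527 / √(0.220108 × 0.396614) = 0.169527 / 0.2954622 = 0.5738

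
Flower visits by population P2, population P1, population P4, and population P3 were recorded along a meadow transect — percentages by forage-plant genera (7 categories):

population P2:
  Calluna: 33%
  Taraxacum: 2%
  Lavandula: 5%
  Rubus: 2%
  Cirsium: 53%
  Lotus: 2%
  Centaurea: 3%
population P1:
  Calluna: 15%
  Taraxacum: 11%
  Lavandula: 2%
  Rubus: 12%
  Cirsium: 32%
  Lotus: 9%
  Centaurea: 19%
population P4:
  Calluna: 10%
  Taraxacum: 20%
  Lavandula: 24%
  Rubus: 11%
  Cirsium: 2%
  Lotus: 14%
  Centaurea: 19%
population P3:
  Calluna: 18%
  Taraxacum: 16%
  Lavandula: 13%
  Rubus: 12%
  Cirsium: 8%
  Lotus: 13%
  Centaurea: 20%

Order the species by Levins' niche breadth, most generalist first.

population P3 > population P4 > population P1 > population P2

Convert percentages to proportions (divide by 100).
Σp_P2ᵢ² = 0.33² + 0.02² + 0.05² + 0.02² + 0.53² + 0.02² + 0.03² = 0.1089 + 0.0004 + 0.0025 + 0.0004 + 0.2809 + 0.0004 + 0.0009 = 0.3944
B_P2 = 1 / 0.3944 = 2.5355
Σp_P1ᵢ² = 0.15² + 0.11² + 0.02² + 0.12² + 0.32² + 0.09² + 0.19² = 0.0225 + 0.0121 + 0.0004 + 0.0144 + 0.1024 + 0.0081 + 0.0361 = 0.1960
B_P1 = 1 / 0.1960 = 5.1020
Σp_P4ᵢ² = 0.10² + 0.20² + 0.24² + 0.11² + 0.02² + 0.14² + 0.19² = 0.0100 + 0.0400 + 0.0576 + 0.0121 + 0.0004 + 0.0196 + 0.0361 = 0.1758
B_P4 = 1 / 0.1758 = 5.6883
Σp_P3ᵢ² = 0.18² + 0.16² + 0.13² + 0.12² + 0.08² + 0.13² + 0.20² = 0.0324 + 0.0256 + 0.0169 + 0.0144 + 0.0064 + 0.0169 + 0.0400 = 0.1526
B_P3 = 1 / 0.1526 = 6.5531
Ranking by B (broadest → narrowest): population P3 (6.55) > population P4 (5.69) > population P1 (5.10) > population P2 (2.54)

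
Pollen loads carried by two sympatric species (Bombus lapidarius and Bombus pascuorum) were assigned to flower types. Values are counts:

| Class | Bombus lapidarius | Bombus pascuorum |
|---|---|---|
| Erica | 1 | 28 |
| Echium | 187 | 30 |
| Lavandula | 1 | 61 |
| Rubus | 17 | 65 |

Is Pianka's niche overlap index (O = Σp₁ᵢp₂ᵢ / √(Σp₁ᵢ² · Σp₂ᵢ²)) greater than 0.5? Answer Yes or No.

Proportions for Bombus lapidarius (n=206): 1/206=0.0049, 187/206=0.9078, 1/206=0.0049, 17/206=0.0825
Proportions for Bombus pascuorum (n=184): 28/184=0.1522, 30/184=0.1630, 61/184=0.3315, 65/184=0.3533
Σ p₁ᵢp₂ᵢ = 0.000746 + 0.147971 + 0.001624 + 0.029147 = 0.179488
Σp_1ᵢ² = 0.0049² + 0.9078² + 0.0049² + 0.0825² = 0.000024 + 0.824101 + 0.000024 + 0.006806 = 0.830955
Σp_2ᵢ² = 0.1522² + 0.1630² + 0.3315² + 0.3533² = 0.023165 + 0.026569 + 0.109892 + 0.124821 = 0.284447
O = 0.179488 / √(0.830955 × 0.284447) = 0.179488 / 0.4861714 = 0.3692
O = 0.3692 < 0.5 → No.

No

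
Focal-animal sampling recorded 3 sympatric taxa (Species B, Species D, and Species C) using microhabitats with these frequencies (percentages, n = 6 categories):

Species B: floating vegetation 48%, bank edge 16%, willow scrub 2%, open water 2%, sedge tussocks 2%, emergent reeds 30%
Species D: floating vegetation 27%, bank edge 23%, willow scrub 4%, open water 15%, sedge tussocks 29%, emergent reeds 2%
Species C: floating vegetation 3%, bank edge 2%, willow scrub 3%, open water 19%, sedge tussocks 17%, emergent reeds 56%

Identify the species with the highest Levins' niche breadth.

Convert percentages to proportions (divide by 100).
Σp_Bᵢ² = 0.48² + 0.16² + 0.02² + 0.02² + 0.02² + 0.30² = 0.2304 + 0.0256 + 0.0004 + 0.0004 + 0.0004 + 0.0900 = 0.3472
B_B = 1 / 0.3472 = 2.8802
Σp_Dᵢ² = 0.27² + 0.23² + 0.04² + 0.15² + 0.29² + 0.02² = 0.0729 + 0.0529 + 0.0016 + 0.0225 + 0.0841 + 0.0004 = 0.2344
B_D = 1 / 0.2344 = 4.2662
Σp_Cᵢ² = 0.03² + 0.02² + 0.03² + 0.19² + 0.17² + 0.56² = 0.0009 + 0.0004 + 0.0009 + 0.0361 + 0.0289 + 0.3136 = 0.3808
B_C = 1 / 0.3808 = 2.6261
Highest B → broadest niche (most generalist): Species D (B = 4.27).

Species D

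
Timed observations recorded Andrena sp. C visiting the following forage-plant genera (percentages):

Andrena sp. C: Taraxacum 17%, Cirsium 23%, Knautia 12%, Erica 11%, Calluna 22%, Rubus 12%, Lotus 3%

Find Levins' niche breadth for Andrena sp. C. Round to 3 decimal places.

Convert percentages to proportions (divide by 100).
Σpᵢ² = 0.17² + 0.23² + 0.12² + 0.11² + 0.22² + 0.12² + 0.03² = 0.0289 + 0.0529 + 0.0144 + 0.0121 + 0.0484 + 0.0144 + 0.0009 = 0.1720
B = 1 / 0.1720 = 5.81395

5.814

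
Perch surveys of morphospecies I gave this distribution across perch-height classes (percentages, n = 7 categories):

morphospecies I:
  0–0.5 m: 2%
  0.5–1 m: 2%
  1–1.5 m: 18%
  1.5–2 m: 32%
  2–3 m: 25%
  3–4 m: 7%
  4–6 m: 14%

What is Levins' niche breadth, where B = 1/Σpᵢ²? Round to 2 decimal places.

4.49

Convert percentages to proportions (divide by 100).
Σpᵢ² = 0.02² + 0.02² + 0.18² + 0.32² + 0.25² + 0.07² + 0.14² = 0.0004 + 0.0004 + 0.0324 + 0.1024 + 0.0625 + 0.0049 + 0.0196 = 0.2226
B = 1 / 0.2226 = 4.4924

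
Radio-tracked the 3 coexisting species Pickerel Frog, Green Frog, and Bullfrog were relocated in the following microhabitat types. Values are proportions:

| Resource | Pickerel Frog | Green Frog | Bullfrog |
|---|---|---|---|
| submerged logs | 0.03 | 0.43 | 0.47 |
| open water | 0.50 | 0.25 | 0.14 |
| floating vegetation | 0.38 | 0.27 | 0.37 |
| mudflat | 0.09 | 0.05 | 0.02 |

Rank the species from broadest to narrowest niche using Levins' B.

Green Frog > Bullfrog > Pickerel Frog

Σp_Pickᵢ² = 0.03² + 0.50² + 0.38² + 0.09² = 0.0009 + 0.2500 + 0.1444 + 0.0081 = 0.4034
B_Pick = 1 / 0.4034 = 2.4789
Σp_Greeᵢ² = 0.43² + 0.25² + 0.27² + 0.05² = 0.1849 + 0.0625 + 0.0729 + 0.0025 = 0.3228
B_Gree = 1 / 0.3228 = 3.0979
Σp_Bullᵢ² = 0.47² + 0.14² + 0.37² + 0.02² = 0.2209 + 0.0196 + 0.1369 + 0.0004 = 0.3778
B_Bull = 1 / 0.3778 = 2.6469
Ranking by B (broadest → narrowest): Green Frog (3.10) > Bullfrog (2.65) > Pickerel Frog (2.48)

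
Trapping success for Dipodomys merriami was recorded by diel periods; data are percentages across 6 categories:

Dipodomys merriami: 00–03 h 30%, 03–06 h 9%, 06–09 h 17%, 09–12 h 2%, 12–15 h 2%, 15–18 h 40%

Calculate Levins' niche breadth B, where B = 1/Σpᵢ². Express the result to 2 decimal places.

Convert percentages to proportions (divide by 100).
Σpᵢ² = 0.30² + 0.09² + 0.17² + 0.02² + 0.02² + 0.40² = 0.0900 + 0.0081 + 0.0289 + 0.0004 + 0.0004 + 0.1600 = 0.2878
B = 1 / 0.2878 = 3.4746

3.47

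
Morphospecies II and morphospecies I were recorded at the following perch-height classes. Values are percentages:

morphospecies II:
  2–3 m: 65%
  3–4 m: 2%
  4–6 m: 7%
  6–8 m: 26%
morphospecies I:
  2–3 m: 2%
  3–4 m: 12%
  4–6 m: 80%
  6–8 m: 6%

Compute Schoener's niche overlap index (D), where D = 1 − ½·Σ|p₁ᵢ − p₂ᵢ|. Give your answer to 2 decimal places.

0.17

Convert percentages to proportions (divide by 100).
Σ|p₁ᵢ − p₂ᵢ| = 0.63 + 0.10 + 0.73 + 0.20 = 1.66
D = 1 − ½ × 1.66 = 1 − 0.830 = 0.1700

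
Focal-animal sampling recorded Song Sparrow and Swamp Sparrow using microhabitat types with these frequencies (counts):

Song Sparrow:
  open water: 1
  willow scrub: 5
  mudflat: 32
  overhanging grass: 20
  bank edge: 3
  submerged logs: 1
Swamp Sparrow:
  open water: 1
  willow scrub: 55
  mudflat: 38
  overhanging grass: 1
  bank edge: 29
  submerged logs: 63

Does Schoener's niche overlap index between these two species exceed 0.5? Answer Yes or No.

Proportions for Song Sparrow (n=62): 1/62=0.0161, 5/62=0.0806, 32/62=0.5161, 20/62=0.3226, 3/62=0.0484, 1/62=0.0161
Proportions for Swamp Sparrow (n=187): 1/187=0.0053, 55/187=0.2941, 38/187=0.2032, 1/187=0.0053, 29/187=0.1551, 63/187=0.3369
Σ|p₁ᵢ − p₂ᵢ| = 0.0108 + 0.2135 + 0.3129 + 0.3173 + 0.1067 + 0.3208 = 1.2820
D = 1 − ½ × 1.2820 = 1 − 0.64100 = 0.35900
D = 0.35900 < 0.5 → No.

No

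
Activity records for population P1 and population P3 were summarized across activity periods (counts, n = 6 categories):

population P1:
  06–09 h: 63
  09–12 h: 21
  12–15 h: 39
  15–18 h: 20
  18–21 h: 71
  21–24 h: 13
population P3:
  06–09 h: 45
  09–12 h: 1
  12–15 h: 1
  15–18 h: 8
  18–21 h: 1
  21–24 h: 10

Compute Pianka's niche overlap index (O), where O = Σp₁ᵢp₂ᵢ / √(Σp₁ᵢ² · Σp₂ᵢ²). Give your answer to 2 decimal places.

Proportions for population P1 (n=227): 63/227=0.2775, 21/227=0.0925, 39/227=0.1718, 20/227=0.0881, 71/227=0.3128, 13/227=0.0573
Proportions for population P3 (n=66): 45/66=0.6818, 1/66=0.0152, 1/66=0.0152, 8/66=0.1212, 1/66=0.0152, 10/66=0.1515
Σ p₁ᵢp₂ᵢ = 0.189200 + 0.001406 + 0.002611 + 0.010678 + 0.004755 + 0.008681 = 0.217331
Σp_1ᵢ² = 0.2775² + 0.0925² + 0.1718² + 0.0881² + 0.3128² + 0.0573² = 0.077006 + 0.008556 + 0.029515 + 0.007762 + 0.097844 + 0.003283 = 0.223966
Σp_2ᵢ² = 0.6818² + 0.0152² + 0.0152² + 0.1212² + 0.0152² + 0.1515² = 0.464851 + 0.000231 + 0.000231 + 0.014689 + 0.000231 + 0.022952 = 0.503185
O = 0.217331 / √(0.223966 × 0.503185) = 0.217331 / 0.3357027 = 0.6474

0.65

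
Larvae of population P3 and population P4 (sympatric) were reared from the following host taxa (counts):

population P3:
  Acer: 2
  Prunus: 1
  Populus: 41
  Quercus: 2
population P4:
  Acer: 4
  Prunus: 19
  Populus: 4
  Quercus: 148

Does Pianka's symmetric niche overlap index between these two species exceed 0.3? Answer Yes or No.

Proportions for population P3 (n=46): 2/46=0.0435, 1/46=0.0217, 41/46=0.8913, 2/46=0.0435
Proportions for population P4 (n=175): 4/175=0.0229, 19/175=0.1086, 4/175=0.0229, 148/175=0.8457
Σ p₁ᵢp₂ᵢ = 0.000996 + 0.002357 + 0.020411 + 0.036788 = 0.060552
Σp_1ᵢ² = 0.0435² + 0.0217² + 0.8913² + 0.0435² = 0.001892 + 0.000471 + 0.794416 + 0.001892 = 0.798671
Σp_2ᵢ² = 0.0229² + 0.1086² + 0.0229² + 0.8457² = 0.000524 + 0.011794 + 0.000524 + 0.715208 = 0.728050
O = 0.060552 / √(0.798671 × 0.728050) = 0.060552 / 0.7625434 = 0.0794
O = 0.0794 < 0.3 → No.

No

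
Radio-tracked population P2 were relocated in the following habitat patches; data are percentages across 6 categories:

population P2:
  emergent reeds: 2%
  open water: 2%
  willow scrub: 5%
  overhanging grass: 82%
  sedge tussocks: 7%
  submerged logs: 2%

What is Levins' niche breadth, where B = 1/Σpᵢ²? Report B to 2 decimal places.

Convert percentages to proportions (divide by 100).
Σpᵢ² = 0.02² + 0.02² + 0.05² + 0.82² + 0.07² + 0.02² = 0.0004 + 0.0004 + 0.0025 + 0.6724 + 0.0049 + 0.0004 = 0.6810
B = 1 / 0.6810 = 1.4684

1.47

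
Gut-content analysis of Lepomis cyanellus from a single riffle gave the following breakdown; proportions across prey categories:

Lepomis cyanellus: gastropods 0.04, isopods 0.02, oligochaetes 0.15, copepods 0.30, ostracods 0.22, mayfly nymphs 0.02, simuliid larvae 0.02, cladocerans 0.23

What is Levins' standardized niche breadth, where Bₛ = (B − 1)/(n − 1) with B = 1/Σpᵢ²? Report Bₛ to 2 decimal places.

0.52

Σpᵢ² = 0.04² + 0.02² + 0.15² + 0.30² + 0.22² + 0.02² + 0.02² + 0.23² = 0.0016 + 0.0004 + 0.0225 + 0.0900 + 0.0484 + 0.0004 + 0.0004 + 0.0529 = 0.2166
B = 1 / 0.2166 = 4.6168
Bₛ = (B − 1)/(n − 1) = (4.6168 − 1)/(8 − 1) = 3.6168/7 = 0.5167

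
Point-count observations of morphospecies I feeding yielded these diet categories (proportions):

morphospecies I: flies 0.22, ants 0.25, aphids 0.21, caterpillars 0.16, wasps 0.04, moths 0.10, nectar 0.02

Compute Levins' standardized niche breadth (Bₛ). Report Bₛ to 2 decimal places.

Σpᵢ² = 0.22² + 0.25² + 0.21² + 0.16² + 0.04² + 0.10² + 0.02² = 0.0484 + 0.0625 + 0.0441 + 0.0256 + 0.0016 + 0.0100 + 0.0004 = 0.1926
B = 1 / 0.1926 = 5.1921
Bₛ = (B − 1)/(n − 1) = (5.1921 − 1)/(7 − 1) = 4.1921/6 = 0.6987

0.70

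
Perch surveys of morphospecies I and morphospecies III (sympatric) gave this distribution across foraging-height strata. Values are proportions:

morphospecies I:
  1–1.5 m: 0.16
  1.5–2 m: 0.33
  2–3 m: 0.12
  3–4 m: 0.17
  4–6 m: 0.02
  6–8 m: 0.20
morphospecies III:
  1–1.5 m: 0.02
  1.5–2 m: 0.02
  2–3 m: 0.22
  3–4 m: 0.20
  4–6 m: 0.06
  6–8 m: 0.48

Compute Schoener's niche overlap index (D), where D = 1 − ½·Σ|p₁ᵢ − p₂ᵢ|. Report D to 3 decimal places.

0.550

Σ|p₁ᵢ − p₂ᵢ| = 0.14 + 0.31 + 0.10 + 0.03 + 0.04 + 0.28 = 0.90
D = 1 − ½ × 0.90 = 1 − 0.450 = 0.55000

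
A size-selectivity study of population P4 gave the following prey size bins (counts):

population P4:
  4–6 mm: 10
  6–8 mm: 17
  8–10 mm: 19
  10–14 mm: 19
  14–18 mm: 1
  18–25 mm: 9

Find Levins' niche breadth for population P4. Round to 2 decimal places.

4.72

Proportions for population P4 (n=75): 10/75=0.1333, 17/75=0.2267, 19/75=0.2533, 19/75=0.2533, 1/75=0.0133, 9/75=0.1200
Σpᵢ² = 0.1333² + 0.2267² + 0.2533² + 0.2533² + 0.0133² + 0.1200² = 0.017769 + 0.051393 + 0.064161 + 0.064161 + 0.000177 + 0.014400 = 0.212061
B = 1 / 0.212061 = 4.7156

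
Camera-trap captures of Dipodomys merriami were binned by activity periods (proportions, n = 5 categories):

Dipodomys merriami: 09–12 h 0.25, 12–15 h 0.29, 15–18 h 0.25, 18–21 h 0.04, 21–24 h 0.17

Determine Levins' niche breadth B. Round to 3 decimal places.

4.174

Σpᵢ² = 0.25² + 0.29² + 0.25² + 0.04² + 0.17² = 0.0625 + 0.0841 + 0.0625 + 0.0016 + 0.0289 = 0.2396
B = 1 / 0.2396 = 4.17362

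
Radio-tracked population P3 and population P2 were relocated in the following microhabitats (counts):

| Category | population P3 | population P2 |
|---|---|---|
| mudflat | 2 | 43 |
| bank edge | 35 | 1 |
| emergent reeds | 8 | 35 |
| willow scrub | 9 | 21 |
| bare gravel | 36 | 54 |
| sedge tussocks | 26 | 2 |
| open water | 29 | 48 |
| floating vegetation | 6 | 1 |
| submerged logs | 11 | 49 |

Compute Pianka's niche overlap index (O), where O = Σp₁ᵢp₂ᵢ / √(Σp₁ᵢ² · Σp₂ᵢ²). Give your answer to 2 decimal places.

0.65

Proportions for population P3 (n=162): 2/162=0.0123, 35/162=0.2160, 8/162=0.0494, 9/162=0.0556, 36/162=0.2222, 26/162=0.1605, 29/162=0.1790, 6/162=0.0370, 11/162=0.0679
Proportions for population P2 (n=254): 43/254=0.1693, 1/254=0.0039, 35/254=0.1378, 21/254=0.0827, 54/254=0.2126, 2/254=0.0079, 48/254=0.1890, 1/254=0.0039, 49/254=0.1929
Σ p₁ᵢp₂ᵢ = 0.002082 + 0.000842 + 0.006807 + 0.004598 + 0.047240 + 0.001268 + 0.033831 + 0.000144 + 0.013098 = 0.109910
Σp_1ᵢ² = 0.0123² + 0.2160² + 0.0494² + 0.0556² + 0.2222² + 0.1605² + 0.1790² + 0.0370² + 0.0679² = 0.000151 + 0.046656 + 0.002440 + 0.003091 + 0.049373 + 0.025760 + 0.032041 + 0.001369 + 0.004610 = 0.165491
Σp_2ᵢ² = 0.1693² + 0.0039² + 0.1378² + 0.0827² + 0.2126² + 0.0079² + 0.1890² + 0.0039² + 0.1929² = 0.028662 + 0.000015 + 0.018989 + 0.006839 + 0.045199 + 0.000062 + 0.035721 + 0.000015 + 0.037210 = 0.172712
O = 0.109910 / √(0.165491 × 0.172712) = 0.109910 / 0.1690630 = 0.6501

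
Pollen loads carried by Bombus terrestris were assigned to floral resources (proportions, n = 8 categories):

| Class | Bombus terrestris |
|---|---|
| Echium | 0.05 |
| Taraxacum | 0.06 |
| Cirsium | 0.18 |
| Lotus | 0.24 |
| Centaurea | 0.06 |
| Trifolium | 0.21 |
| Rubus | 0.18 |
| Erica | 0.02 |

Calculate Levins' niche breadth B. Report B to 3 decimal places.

5.663

Σpᵢ² = 0.05² + 0.06² + 0.18² + 0.24² + 0.06² + 0.21² + 0.18² + 0.02² = 0.0025 + 0.0036 + 0.0324 + 0.0576 + 0.0036 + 0.0441 + 0.0324 + 0.0004 = 0.1766
B = 1 / 0.1766 = 5.66251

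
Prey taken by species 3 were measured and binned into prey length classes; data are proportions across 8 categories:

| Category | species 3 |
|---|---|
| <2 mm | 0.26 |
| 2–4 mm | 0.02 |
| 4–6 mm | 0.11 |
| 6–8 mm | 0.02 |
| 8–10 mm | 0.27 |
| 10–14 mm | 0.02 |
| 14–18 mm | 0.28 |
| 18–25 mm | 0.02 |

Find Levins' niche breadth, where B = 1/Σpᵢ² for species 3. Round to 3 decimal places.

Σpᵢ² = 0.26² + 0.02² + 0.11² + 0.02² + 0.27² + 0.02² + 0.28² + 0.02² = 0.0676 + 0.0004 + 0.0121 + 0.0004 + 0.0729 + 0.0004 + 0.0784 + 0.0004 = 0.2326
B = 1 / 0.2326 = 4.29923

4.299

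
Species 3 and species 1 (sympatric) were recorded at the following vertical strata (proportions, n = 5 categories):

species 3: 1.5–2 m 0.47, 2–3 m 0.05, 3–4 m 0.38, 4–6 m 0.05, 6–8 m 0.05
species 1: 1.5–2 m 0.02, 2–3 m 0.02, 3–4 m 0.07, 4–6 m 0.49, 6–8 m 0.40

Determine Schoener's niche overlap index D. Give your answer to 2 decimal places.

Σ|p₁ᵢ − p₂ᵢ| = 0.45 + 0.03 + 0.31 + 0.44 + 0.35 = 1.58
D = 1 − ½ × 1.58 = 1 − 0.790 = 0.2100

0.21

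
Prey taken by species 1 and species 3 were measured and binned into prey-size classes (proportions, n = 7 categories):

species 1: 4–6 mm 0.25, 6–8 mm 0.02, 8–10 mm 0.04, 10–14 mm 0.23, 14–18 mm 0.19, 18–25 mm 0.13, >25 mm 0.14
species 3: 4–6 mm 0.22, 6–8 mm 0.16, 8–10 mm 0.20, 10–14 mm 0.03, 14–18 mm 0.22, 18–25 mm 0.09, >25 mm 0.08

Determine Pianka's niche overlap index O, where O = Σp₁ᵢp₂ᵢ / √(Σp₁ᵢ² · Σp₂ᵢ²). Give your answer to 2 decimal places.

Σ p₁ᵢp₂ᵢ = 0.0550 + 0.0032 + 0.0080 + 0.0069 + 0.0418 + 0.0117 + 0.0112 = 0.1378
Σp_1ᵢ² = 0.25² + 0.02² + 0.04² + 0.23² + 0.19² + 0.13² + 0.14² = 0.0625 + 0.0004 + 0.0016 + 0.0529 + 0.0361 + 0.0169 + 0.0196 = 0.1900
Σp_2ᵢ² = 0.22² + 0.16² + 0.20² + 0.03² + 0.22² + 0.09² + 0.08² = 0.0484 + 0.0256 + 0.0400 + 0.0009 + 0.0484 + 0.0081 + 0.0064 = 0.1778
O = 0.1378 / √(0.1900 × 0.1778) = 0.1378 / 0.18380 = 0.7497

0.75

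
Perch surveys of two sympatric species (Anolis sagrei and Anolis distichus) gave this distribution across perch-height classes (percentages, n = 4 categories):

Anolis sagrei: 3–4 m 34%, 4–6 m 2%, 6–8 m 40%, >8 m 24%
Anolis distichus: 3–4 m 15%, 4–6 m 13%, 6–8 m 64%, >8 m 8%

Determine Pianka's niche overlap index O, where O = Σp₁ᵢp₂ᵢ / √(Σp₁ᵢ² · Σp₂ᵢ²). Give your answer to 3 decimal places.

0.844

Convert percentages to proportions (divide by 100).
Σ p₁ᵢp₂ᵢ = 0.0510 + 0.0026 + 0.2560 + 0.0192 = 0.3288
Σp_1ᵢ² = 0.34² + 0.02² + 0.40² + 0.24² = 0.1156 + 0.0004 + 0.1600 + 0.0576 = 0.3336
Σp_2ᵢ² = 0.15² + 0.13² + 0.64² + 0.08² = 0.0225 + 0.0169 + 0.4096 + 0.0064 = 0.4554
O = 0.3288 / √(0.3336 × 0.4554) = 0.3288 / 0.389771 = 0.84357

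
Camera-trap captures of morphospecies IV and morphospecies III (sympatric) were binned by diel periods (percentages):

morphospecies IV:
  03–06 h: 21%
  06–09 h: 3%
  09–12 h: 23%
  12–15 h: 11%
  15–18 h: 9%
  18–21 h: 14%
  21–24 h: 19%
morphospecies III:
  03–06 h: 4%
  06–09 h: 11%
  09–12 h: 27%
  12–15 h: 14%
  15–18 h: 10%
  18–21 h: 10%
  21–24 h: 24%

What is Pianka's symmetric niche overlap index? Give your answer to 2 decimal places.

Convert percentages to proportions (divide by 100).
Σ p₁ᵢp₂ᵢ = 0.0084 + 0.0033 + 0.0621 + 0.0154 + 0.0090 + 0.0140 + 0.0456 = 0.1578
Σp_1ᵢ² = 0.21² + 0.03² + 0.23² + 0.11² + 0.09² + 0.14² + 0.19² = 0.0441 + 0.0009 + 0.0529 + 0.0121 + 0.0081 + 0.0196 + 0.0361 = 0.1738
Σp_2ᵢ² = 0.04² + 0.11² + 0.27² + 0.14² + 0.10² + 0.10² + 0.24² = 0.0016 + 0.0121 + 0.0729 + 0.0196 + 0.0100 + 0.0100 + 0.0576 = 0.1838
O = 0.1578 / √(0.1738 × 0.1838) = 0.1578 / 0.17873 = 0.8829

0.88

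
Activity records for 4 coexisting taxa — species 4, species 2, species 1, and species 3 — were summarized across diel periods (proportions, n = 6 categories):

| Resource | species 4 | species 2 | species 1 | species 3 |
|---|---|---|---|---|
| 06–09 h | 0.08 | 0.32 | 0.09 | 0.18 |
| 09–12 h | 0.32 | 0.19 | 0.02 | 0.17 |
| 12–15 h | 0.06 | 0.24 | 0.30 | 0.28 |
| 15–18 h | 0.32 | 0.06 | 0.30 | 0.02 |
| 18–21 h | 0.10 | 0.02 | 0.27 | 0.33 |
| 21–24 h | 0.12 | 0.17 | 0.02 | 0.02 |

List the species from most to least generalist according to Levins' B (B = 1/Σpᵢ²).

Σp_4ᵢ² = 0.08² + 0.32² + 0.06² + 0.32² + 0.10² + 0.12² = 0.0064 + 0.1024 + 0.0036 + 0.1024 + 0.0100 + 0.0144 = 0.2392
B_4 = 1 / 0.2392 = 4.1806
Σp_2ᵢ² = 0.32² + 0.19² + 0.24² + 0.06² + 0.02² + 0.17² = 0.1024 + 0.0361 + 0.0576 + 0.0036 + 0.0004 + 0.0289 = 0.2290
B_2 = 1 / 0.2290 = 4.3668
Σp_1ᵢ² = 0.09² + 0.02² + 0.30² + 0.30² + 0.27² + 0.02² = 0.0081 + 0.0004 + 0.0900 + 0.0900 + 0.0729 + 0.0004 = 0.2618
B_1 = 1 / 0.2618 = 3.8197
Σp_3ᵢ² = 0.18² + 0.17² + 0.28² + 0.02² + 0.33² + 0.02² = 0.0324 + 0.0289 + 0.0784 + 0.0004 + 0.1089 + 0.0004 = 0.2494
B_3 = 1 / 0.2494 = 4.0096
Ranking by B (broadest → narrowest): species 2 (4.37) > species 4 (4.18) > species 3 (4.01) > species 1 (3.82)

species 2 > species 4 > species 3 > species 1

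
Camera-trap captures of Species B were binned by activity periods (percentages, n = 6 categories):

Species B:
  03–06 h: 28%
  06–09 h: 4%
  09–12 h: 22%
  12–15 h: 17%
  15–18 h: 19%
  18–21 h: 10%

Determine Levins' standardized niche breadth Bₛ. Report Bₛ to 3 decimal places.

0.783

Convert percentages to proportions (divide by 100).
Σpᵢ² = 0.28² + 0.04² + 0.22² + 0.17² + 0.19² + 0.10² = 0.0784 + 0.0016 + 0.0484 + 0.0289 + 0.0361 + 0.0100 = 0.2034
B = 1 / 0.2034 = 4.91642
Bₛ = (B − 1)/(n − 1) = (4.91642 − 1)/(6 − 1) = 3.91642/5 = 0.78328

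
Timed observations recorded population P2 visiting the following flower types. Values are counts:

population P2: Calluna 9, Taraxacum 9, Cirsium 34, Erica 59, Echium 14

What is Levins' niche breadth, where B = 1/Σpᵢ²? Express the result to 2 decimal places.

Proportions for population P2 (n=125): 9/125=0.0720, 9/125=0.0720, 34/125=0.2720, 59/125=0.4720, 14/125=0.1120
Σpᵢ² = 0.0720² + 0.0720² + 0.2720² + 0.4720² + 0.1120² = 0.005184 + 0.005184 + 0.073984 + 0.222784 + 0.012544 = 0.319680
B = 1 / 0.319680 = 3.1281

3.13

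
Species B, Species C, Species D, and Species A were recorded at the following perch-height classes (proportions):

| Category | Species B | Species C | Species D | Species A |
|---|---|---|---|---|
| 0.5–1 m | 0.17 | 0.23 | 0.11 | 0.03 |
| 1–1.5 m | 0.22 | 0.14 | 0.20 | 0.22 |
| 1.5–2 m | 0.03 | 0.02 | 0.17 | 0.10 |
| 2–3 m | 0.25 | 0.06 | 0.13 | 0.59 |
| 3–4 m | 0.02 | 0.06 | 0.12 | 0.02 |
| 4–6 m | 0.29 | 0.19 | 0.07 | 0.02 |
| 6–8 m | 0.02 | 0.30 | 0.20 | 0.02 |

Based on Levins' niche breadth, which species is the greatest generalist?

Σp_Bᵢ² = 0.17² + 0.22² + 0.03² + 0.25² + 0.02² + 0.29² + 0.02² = 0.0289 + 0.0484 + 0.0009 + 0.0625 + 0.0004 + 0.0841 + 0.0004 = 0.2256
B_B = 1 / 0.2256 = 4.4326
Σp_Cᵢ² = 0.23² + 0.14² + 0.02² + 0.06² + 0.06² + 0.19² + 0.30² = 0.0529 + 0.0196 + 0.0004 + 0.0036 + 0.0036 + 0.0361 + 0.0900 = 0.2062
B_C = 1 / 0.2062 = 4.8497
Σp_Dᵢ² = 0.11² + 0.20² + 0.17² + 0.13² + 0.12² + 0.07² + 0.20² = 0.0121 + 0.0400 + 0.0289 + 0.0169 + 0.0144 + 0.0049 + 0.0400 = 0.1572
B_D = 1 / 0.1572 = 6.3613
Σp_Aᵢ² = 0.03² + 0.22² + 0.10² + 0.59² + 0.02² + 0.02² + 0.02² = 0.0009 + 0.0484 + 0.0100 + 0.3481 + 0.0004 + 0.0004 + 0.0004 = 0.4086
B_A = 1 / 0.4086 = 2.4474
Highest B → broadest niche (most generalist): Species D (B = 6.36).

Species D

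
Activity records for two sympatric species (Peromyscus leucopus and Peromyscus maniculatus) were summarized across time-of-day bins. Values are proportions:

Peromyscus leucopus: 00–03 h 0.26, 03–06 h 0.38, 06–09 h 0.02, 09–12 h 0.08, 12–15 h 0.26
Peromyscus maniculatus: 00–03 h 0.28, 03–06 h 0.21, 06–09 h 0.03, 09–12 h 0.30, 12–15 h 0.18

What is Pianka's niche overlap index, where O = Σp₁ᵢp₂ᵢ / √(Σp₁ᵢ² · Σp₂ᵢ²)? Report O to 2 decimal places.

0.84

Σ p₁ᵢp₂ᵢ = 0.0728 + 0.0798 + 0.0006 + 0.0240 + 0.0468 = 0.2240
Σp_1ᵢ² = 0.26² + 0.38² + 0.02² + 0.08² + 0.26² = 0.0676 + 0.1444 + 0.0004 + 0.0064 + 0.0676 = 0.2864
Σp_2ᵢ² = 0.28² + 0.21² + 0.03² + 0.30² + 0.18² = 0.0784 + 0.0441 + 0.0009 + 0.0900 + 0.0324 = 0.2458
O = 0.2240 / √(0.2864 × 0.2458) = 0.2240 / 0.26532 = 0.8443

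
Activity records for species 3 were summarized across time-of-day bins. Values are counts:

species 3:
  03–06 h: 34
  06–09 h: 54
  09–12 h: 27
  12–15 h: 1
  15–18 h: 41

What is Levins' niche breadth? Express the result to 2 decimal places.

3.80

Proportions for species 3 (n=157): 34/157=0.2166, 54/157=0.3439, 27/157=0.1720, 1/157=0.0064, 41/157=0.2611
Σpᵢ² = 0.2166² + 0.3439² + 0.1720² + 0.0064² + 0.2611² = 0.046916 + 0.118267 + 0.029584 + 0.000041 + 0.068173 = 0.262981
B = 1 / 0.262981 = 3.8026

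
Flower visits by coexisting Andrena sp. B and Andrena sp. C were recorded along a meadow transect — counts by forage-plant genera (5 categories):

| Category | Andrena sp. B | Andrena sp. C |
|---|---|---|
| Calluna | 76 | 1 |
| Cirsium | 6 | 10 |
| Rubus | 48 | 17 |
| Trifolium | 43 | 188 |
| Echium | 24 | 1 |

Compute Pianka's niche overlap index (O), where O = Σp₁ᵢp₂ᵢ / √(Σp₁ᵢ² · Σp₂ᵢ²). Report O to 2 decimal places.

0.47

Proportions for Andrena sp. B (n=197): 76/197=0.3858, 6/197=0.0305, 48/197=0.2437, 43/197=0.2183, 24/197=0.1218
Proportions for Andrena sp. C (n=217): 1/217=0.0046, 10/217=0.0461, 17/217=0.0783, 188/217=0.8664, 1/217=0.0046
Σ p₁ᵢp₂ᵢ = 0.001775 + 0.001406 + 0.019082 + 0.189135 + 0.000560 = 0.211958
Σp_1ᵢ² = 0.3858² + 0.0305² + 0.2437² + 0.2183² + 0.1218² = 0.148842 + 0.000930 + 0.059390 + 0.047655 + 0.014835 = 0.271652
Σp_2ᵢ² = 0.0046² + 0.0461² + 0.0783² + 0.8664² + 0.0046² = 0.000021 + 0.002125 + 0.006131 + 0.750649 + 0.000021 = 0.758947
O = 0.211958 / √(0.271652 × 0.758947) = 0.211958 / 0.4540589 = 0.4668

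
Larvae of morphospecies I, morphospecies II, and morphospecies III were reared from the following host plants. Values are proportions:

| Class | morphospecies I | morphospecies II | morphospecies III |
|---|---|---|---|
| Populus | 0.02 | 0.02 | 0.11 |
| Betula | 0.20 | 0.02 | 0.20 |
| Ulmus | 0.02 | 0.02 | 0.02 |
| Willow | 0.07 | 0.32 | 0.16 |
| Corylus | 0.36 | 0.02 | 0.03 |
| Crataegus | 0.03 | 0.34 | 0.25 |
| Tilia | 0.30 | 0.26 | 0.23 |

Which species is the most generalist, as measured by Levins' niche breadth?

morphospecies III

Σp_Iᵢ² = 0.02² + 0.20² + 0.02² + 0.07² + 0.36² + 0.03² + 0.30² = 0.0004 + 0.0400 + 0.0004 + 0.0049 + 0.1296 + 0.0009 + 0.0900 = 0.2662
B_I = 1 / 0.2662 = 3.7566
Σp_IIᵢ² = 0.02² + 0.02² + 0.02² + 0.32² + 0.02² + 0.34² + 0.26² = 0.0004 + 0.0004 + 0.0004 + 0.1024 + 0.0004 + 0.1156 + 0.0676 = 0.2872
B_II = 1 / 0.2872 = 3.4819
Σp_IIIᵢ² = 0.11² + 0.20² + 0.02² + 0.16² + 0.03² + 0.25² + 0.23² = 0.0121 + 0.0400 + 0.0004 + 0.0256 + 0.0009 + 0.0625 + 0.0529 = 0.1944
B_III = 1 / 0.1944 = 5.1440
Highest B → broadest niche (most generalist): morphospecies III (B = 5.14).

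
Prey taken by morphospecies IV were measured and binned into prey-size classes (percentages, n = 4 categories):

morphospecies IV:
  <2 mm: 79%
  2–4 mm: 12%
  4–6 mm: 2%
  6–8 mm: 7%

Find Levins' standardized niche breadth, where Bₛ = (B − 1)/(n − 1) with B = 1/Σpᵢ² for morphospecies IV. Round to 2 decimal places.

Convert percentages to proportions (divide by 100).
Σpᵢ² = 0.79² + 0.12² + 0.02² + 0.07² = 0.6241 + 0.0144 + 0.0004 + 0.0049 = 0.6438
B = 1 / 0.6438 = 1.5533
Bₛ = (B − 1)/(n − 1) = (1.5533 − 1)/(4 − 1) = 0.5533/3 = 0.1844

0.18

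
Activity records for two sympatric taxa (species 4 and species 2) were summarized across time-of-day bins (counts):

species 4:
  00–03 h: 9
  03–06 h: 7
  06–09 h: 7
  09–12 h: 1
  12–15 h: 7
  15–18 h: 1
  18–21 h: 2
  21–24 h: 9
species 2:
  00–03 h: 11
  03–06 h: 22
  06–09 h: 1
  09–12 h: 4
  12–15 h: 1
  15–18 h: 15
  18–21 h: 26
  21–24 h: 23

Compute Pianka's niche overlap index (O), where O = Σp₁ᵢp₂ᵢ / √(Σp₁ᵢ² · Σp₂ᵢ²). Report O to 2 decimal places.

Proportions for species 4 (n=43): 9/43=0.2093, 7/43=0.1628, 7/43=0.1628, 1/43=0.0233, 7/43=0.1628, 1/43=0.0233, 2/43=0.0465, 9/43=0.2093
Proportions for species 2 (n=103): 11/103=0.1068, 22/103=0.2136, 1/103=0.0097, 4/103=0.0388, 1/103=0.0097, 15/103=0.1456, 26/103=0.2524, 23/103=0.2233
Σ p₁ᵢp₂ᵢ = 0.022353 + 0.034774 + 0.001579 + 0.000904 + 0.001579 + 0.003392 + 0.011737 + 0.046737 = 0.123055
Σp_1ᵢ² = 0.2093² + 0.1628² + 0.1628² + 0.0233² + 0.1628² + 0.0233² + 0.0465² + 0.2093² = 0.043806 + 0.026504 + 0.026504 + 0.000543 + 0.026504 + 0.000543 + 0.002162 + 0.043806 = 0.170372
Σp_2ᵢ² = 0.1068² + 0.2136² + 0.0097² + 0.0388² + 0.0097² + 0.1456² + 0.2524² + 0.2233² = 0.011406 + 0.045625 + 0.000094 + 0.001505 + 0.000094 + 0.021199 + 0.063706 + 0.049863 = 0.193492
O = 0.123055 / √(0.170372 × 0.193492) = 0.123055 / 0.1815644 = 0.6777

0.68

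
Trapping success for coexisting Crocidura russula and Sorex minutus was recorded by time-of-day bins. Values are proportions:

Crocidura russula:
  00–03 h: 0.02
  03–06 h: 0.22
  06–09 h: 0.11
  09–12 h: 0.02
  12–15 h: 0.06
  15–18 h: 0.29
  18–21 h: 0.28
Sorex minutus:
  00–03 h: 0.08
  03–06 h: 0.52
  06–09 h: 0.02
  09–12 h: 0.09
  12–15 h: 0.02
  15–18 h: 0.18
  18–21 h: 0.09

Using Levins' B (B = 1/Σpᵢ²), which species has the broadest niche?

Crocidura russula

Σp_russᵢ² = 0.02² + 0.22² + 0.11² + 0.02² + 0.06² + 0.29² + 0.28² = 0.0004 + 0.0484 + 0.0121 + 0.0004 + 0.0036 + 0.0841 + 0.0784 = 0.2274
B_russ = 1 / 0.2274 = 4.3975
Σp_minuᵢ² = 0.08² + 0.52² + 0.02² + 0.09² + 0.02² + 0.18² + 0.09² = 0.0064 + 0.2704 + 0.0004 + 0.0081 + 0.0004 + 0.0324 + 0.0081 = 0.3262
B_minu = 1 / 0.3262 = 3.0656
Highest B → broadest niche (most generalist): Crocidura russula (B = 4.40).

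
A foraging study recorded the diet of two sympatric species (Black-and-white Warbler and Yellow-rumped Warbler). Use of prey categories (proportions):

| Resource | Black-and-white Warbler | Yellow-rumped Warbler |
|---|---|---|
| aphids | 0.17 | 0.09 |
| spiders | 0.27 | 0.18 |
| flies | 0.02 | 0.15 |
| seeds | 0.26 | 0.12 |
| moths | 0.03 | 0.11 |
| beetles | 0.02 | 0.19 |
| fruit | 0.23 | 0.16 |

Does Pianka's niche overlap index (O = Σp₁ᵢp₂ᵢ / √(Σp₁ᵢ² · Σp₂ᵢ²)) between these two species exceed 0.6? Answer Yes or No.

Σ p₁ᵢp₂ᵢ = 0.0153 + 0.0486 + 0.0030 + 0.0312 + 0.0033 + 0.0038 + 0.0368 = 0.1420
Σp_1ᵢ² = 0.17² + 0.27² + 0.02² + 0.26² + 0.03² + 0.02² + 0.23² = 0.0289 + 0.0729 + 0.0004 + 0.0676 + 0.0009 + 0.0004 + 0.0529 = 0.2240
Σp_2ᵢ² = 0.09² + 0.18² + 0.15² + 0.12² + 0.11² + 0.19² + 0.16² = 0.0081 + 0.0324 + 0.0225 + 0.0144 + 0.0121 + 0.0361 + 0.0256 = 0.1512
O = 0.1420 / √(0.2240 × 0.1512) = 0.1420 / 0.18403 = 0.7716
O = 0.7716 > 0.6 → Yes.

Yes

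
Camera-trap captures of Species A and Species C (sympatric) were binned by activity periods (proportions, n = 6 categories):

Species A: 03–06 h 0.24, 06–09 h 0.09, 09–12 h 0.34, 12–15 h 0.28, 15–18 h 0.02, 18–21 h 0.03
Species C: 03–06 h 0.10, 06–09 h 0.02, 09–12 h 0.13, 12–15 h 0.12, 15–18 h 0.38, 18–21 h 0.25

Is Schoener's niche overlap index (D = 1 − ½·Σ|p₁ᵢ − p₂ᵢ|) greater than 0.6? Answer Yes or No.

Σ|p₁ᵢ − p₂ᵢ| = 0.14 + 0.07 + 0.21 + 0.16 + 0.36 + 0.22 = 1.16
D = 1 − ½ × 1.16 = 1 − 0.580 = 0.4200
D = 0.4200 < 0.6 → No.

No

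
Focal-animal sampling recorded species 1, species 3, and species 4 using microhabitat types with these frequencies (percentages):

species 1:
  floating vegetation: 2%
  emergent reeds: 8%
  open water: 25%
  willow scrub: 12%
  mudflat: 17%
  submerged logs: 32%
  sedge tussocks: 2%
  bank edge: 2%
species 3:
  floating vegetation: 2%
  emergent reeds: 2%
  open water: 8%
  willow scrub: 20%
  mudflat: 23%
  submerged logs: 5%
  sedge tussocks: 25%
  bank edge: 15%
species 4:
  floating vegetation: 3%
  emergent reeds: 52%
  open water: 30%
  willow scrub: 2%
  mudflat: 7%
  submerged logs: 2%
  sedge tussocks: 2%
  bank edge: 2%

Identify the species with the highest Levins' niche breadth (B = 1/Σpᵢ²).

Convert percentages to proportions (divide by 100).
Σp_1ᵢ² = 0.02² + 0.08² + 0.25² + 0.12² + 0.17² + 0.32² + 0.02² + 0.02² = 0.0004 + 0.0064 + 0.0625 + 0.0144 + 0.0289 + 0.1024 + 0.0004 + 0.0004 = 0.2158
B_1 = 1 / 0.2158 = 4.6339
Σp_3ᵢ² = 0.02² + 0.02² + 0.08² + 0.20² + 0.23² + 0.05² + 0.25² + 0.15² = 0.0004 + 0.0004 + 0.0064 + 0.0400 + 0.0529 + 0.0025 + 0.0625 + 0.0225 = 0.1876
B_3 = 1 / 0.1876 = 5.3305
Σp_4ᵢ² = 0.03² + 0.52² + 0.30² + 0.02² + 0.07² + 0.02² + 0.02² + 0.02² = 0.0009 + 0.2704 + 0.0900 + 0.0004 + 0.0049 + 0.0004 + 0.0004 + 0.0004 = 0.3678
B_4 = 1 / 0.3678 = 2.7189
Highest B → broadest niche (most generalist): species 3 (B = 5.33).

species 3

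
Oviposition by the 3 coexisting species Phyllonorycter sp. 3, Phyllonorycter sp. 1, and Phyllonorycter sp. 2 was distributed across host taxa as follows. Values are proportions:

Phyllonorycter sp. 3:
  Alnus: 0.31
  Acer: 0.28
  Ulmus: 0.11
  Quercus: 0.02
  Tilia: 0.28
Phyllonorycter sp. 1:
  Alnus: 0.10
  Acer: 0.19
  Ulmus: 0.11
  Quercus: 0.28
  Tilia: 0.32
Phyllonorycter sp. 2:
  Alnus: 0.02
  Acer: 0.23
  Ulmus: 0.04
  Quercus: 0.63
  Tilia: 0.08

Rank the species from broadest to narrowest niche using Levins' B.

Phyllonorycter sp. 1 > Phyllonorycter sp. 3 > Phyllonorycter sp. 2

Σp_3ᵢ² = 0.31² + 0.28² + 0.11² + 0.02² + 0.28² = 0.0961 + 0.0784 + 0.0121 + 0.0004 + 0.0784 = 0.2654
B_3 = 1 / 0.2654 = 3.7679
Σp_1ᵢ² = 0.10² + 0.19² + 0.11² + 0.28² + 0.32² = 0.0100 + 0.0361 + 0.0121 + 0.0784 + 0.1024 = 0.2390
B_1 = 1 / 0.2390 = 4.1841
Σp_2ᵢ² = 0.02² + 0.23² + 0.04² + 0.63² + 0.08² = 0.0004 + 0.0529 + 0.0016 + 0.3969 + 0.0064 = 0.4582
B_2 = 1 / 0.4582 = 2.1825
Ranking by B (broadest → narrowest): Phyllonorycter sp. 1 (4.18) > Phyllonorycter sp. 3 (3.77) > Phyllonorycter sp. 2 (2.18)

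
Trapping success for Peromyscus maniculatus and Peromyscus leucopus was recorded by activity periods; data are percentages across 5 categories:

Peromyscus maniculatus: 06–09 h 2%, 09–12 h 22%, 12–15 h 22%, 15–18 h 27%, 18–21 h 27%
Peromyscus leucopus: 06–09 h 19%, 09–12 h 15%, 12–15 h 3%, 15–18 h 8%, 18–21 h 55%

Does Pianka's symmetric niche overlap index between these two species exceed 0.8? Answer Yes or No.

Convert percentages to proportions (divide by 100).
Σ p₁ᵢp₂ᵢ = 0.0038 + 0.0330 + 0.0066 + 0.0216 + 0.1485 = 0.2135
Σp_1ᵢ² = 0.02² + 0.22² + 0.22² + 0.27² + 0.27² = 0.0004 + 0.0484 + 0.0484 + 0.0729 + 0.0729 = 0.2430
Σp_2ᵢ² = 0.19² + 0.15² + 0.03² + 0.08² + 0.55² = 0.0361 + 0.0225 + 0.0009 + 0.0064 + 0.3025 = 0.3684
O = 0.2135 / √(0.2430 × 0.3684) = 0.2135 / 0.29920 = 0.7136
O = 0.7136 < 0.8 → No.

No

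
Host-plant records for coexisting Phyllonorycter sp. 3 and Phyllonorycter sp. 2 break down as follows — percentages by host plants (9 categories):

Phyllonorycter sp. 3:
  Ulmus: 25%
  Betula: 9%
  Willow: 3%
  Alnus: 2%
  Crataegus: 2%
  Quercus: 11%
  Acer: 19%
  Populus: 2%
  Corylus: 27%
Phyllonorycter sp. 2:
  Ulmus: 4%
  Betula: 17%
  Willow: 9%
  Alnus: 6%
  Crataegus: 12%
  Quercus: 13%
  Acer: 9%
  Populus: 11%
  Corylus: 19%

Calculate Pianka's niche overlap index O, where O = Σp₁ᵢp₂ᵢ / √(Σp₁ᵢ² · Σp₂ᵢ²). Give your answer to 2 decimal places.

0.73

Convert percentages to proportions (divide by 100).
Σ p₁ᵢp₂ᵢ = 0.0100 + 0.0153 + 0.0027 + 0.0012 + 0.0024 + 0.0143 + 0.0171 + 0.0022 + 0.0513 = 0.1165
Σp_1ᵢ² = 0.25² + 0.09² + 0.03² + 0.02² + 0.02² + 0.11² + 0.19² + 0.02² + 0.27² = 0.0625 + 0.0081 + 0.0009 + 0.0004 + 0.0004 + 0.0121 + 0.0361 + 0.0004 + 0.0729 = 0.1938
Σp_2ᵢ² = 0.04² + 0.17² + 0.09² + 0.06² + 0.12² + 0.13² + 0.09² + 0.11² + 0.19² = 0.0016 + 0.0289 + 0.0081 + 0.0036 + 0.0144 + 0.0169 + 0.0081 + 0.0121 + 0.0361 = 0.1298
O = 0.1165 / √(0.1938 × 0.1298) = 0.1165 / 0.15860 = 0.7346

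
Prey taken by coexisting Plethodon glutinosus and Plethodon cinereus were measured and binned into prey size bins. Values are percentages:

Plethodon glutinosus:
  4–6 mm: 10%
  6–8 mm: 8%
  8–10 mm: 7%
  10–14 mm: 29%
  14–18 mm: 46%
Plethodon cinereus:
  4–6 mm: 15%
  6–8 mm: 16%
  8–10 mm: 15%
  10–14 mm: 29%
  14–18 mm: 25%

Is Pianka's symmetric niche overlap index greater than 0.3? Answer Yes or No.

Convert percentages to proportions (divide by 100).
Σ p₁ᵢp₂ᵢ = 0.0150 + 0.0128 + 0.0105 + 0.0841 + 0.1150 = 0.2374
Σp_1ᵢ² = 0.10² + 0.08² + 0.07² + 0.29² + 0.46² = 0.0100 + 0.0064 + 0.0049 + 0.0841 + 0.2116 = 0.3170
Σp_2ᵢ² = 0.15² + 0.16² + 0.15² + 0.29² + 0.25² = 0.0225 + 0.0256 + 0.0225 + 0.0841 + 0.0625 = 0.2172
O = 0.2374 / √(0.3170 × 0.2172) = 0.2374 / 0.26240 = 0.9047
O = 0.9047 > 0.3 → Yes.

Yes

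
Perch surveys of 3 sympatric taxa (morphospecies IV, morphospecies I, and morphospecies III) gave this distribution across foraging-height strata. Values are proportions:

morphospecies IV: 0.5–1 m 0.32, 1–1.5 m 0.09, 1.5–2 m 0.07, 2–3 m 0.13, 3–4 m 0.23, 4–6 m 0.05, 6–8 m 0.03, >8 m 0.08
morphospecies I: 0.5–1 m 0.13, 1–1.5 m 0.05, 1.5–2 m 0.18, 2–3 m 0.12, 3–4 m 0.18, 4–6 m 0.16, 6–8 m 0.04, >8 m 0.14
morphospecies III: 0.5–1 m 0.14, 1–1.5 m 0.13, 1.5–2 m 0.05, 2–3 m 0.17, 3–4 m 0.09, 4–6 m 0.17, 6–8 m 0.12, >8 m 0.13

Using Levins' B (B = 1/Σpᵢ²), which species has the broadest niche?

morphospecies III

Σp_IVᵢ² = 0.32² + 0.09² + 0.07² + 0.13² + 0.23² + 0.05² + 0.03² + 0.08² = 0.1024 + 0.0081 + 0.0049 + 0.0169 + 0.0529 + 0.0025 + 0.0009 + 0.0064 = 0.1950
B_IV = 1 / 0.1950 = 5.1282
Σp_Iᵢ² = 0.13² + 0.05² + 0.18² + 0.12² + 0.18² + 0.16² + 0.04² + 0.14² = 0.0169 + 0.0025 + 0.0324 + 0.0144 + 0.0324 + 0.0256 + 0.0016 + 0.0196 = 0.1454
B_I = 1 / 0.1454 = 6.8776
Σp_IIIᵢ² = 0.14² + 0.13² + 0.05² + 0.17² + 0.09² + 0.17² + 0.12² + 0.13² = 0.0196 + 0.0169 + 0.0025 + 0.0289 + 0.0081 + 0.0289 + 0.0144 + 0.0169 = 0.1362
B_III = 1 / 0.1362 = 7.3421
Highest B → broadest niche (most generalist): morphospecies III (B = 7.34).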